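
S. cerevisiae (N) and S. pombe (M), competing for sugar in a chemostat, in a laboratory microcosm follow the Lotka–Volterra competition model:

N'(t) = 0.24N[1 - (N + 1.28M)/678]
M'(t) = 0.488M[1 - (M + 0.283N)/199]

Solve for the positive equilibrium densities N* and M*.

Setting both brackets to zero gives the nullclines N + 1.28M = 678 and 0.283N + M = 199.
Substituting M = 199 - 0.283N into the first: N(1 - 1.28·0.283) = 678 - 1.28·199.
So N* = 423/0.638 = 664, and then M* = 199 - 0.283·664 = 11.2.

N* ≈ 664, M* ≈ 11.2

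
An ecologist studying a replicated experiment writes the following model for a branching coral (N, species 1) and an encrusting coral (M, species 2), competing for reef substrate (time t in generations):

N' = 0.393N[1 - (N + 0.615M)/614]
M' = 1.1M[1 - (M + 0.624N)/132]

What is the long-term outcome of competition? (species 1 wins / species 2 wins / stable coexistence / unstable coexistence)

species 1 excludes species 2

Compare the nullcline intercepts: K1/α12 = 614/0.615 = 998 > K2 = 132; K2/α21 = 132/0.624 = 212 < K1 = 614.
Since the inequalities point opposite ways, species 1 can invade but species 2 cannot.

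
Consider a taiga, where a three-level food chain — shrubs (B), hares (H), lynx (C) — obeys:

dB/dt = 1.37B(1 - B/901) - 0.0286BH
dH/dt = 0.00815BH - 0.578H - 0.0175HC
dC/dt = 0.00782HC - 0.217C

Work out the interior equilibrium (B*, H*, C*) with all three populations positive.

From dC/dt = 0: 0.00782H* = 0.217, so H* = 27.7.
From dB/dt = 0: 1.37(1 - B*/901) = 0.0286·27.7, giving B* = 901·(1 - 0.579) = 379.
From dH/dt = 0: 0.00815·379 - 0.578 = 0.0175C*, so C* = 2.51/0.0175 = 144.

B* ≈ 379, H* ≈ 27.7, C* ≈ 144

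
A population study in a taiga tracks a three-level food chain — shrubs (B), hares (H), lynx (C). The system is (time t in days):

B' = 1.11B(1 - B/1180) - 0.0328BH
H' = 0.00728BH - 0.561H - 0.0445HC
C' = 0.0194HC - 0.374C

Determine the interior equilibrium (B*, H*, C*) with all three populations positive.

From dC/dt = 0: 0.0194H* = 0.374, so H* = 19.3.
From dB/dt = 0: 1.11(1 - B*/1180) = 0.0328·19.3, giving B* = 1180·(1 - 0.57) = 508.
From dH/dt = 0: 0.00728·508 - 0.561 = 0.0445C*, so C* = 3.14/0.0445 = 70.5.

B* ≈ 508, H* ≈ 19.3, C* ≈ 70.5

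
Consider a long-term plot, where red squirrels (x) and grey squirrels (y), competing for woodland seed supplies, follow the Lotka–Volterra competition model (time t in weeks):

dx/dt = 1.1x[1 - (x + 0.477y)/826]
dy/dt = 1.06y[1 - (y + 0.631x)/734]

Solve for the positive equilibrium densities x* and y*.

Setting both brackets to zero gives the nullclines x + 0.477y = 826 and 0.631x + y = 734.
Substituting y = 734 - 0.631x into the first: x(1 - 0.477·0.631) = 826 - 0.477·734.
So x* = 476/0.699 = 681, and then y* = 734 - 0.631·681 = 304.

x* ≈ 681, y* ≈ 304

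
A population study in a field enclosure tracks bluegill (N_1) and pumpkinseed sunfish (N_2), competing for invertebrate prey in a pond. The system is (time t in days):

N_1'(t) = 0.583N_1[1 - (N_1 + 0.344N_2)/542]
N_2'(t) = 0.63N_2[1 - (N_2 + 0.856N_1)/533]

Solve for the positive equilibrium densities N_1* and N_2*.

N_1* ≈ 508, N_2* ≈ 97.9

Setting both brackets to zero gives the nullclines N_1 + 0.344N_2 = 542 and 0.856N_1 + N_2 = 533.
Substituting N_2 = 533 - 0.856N_1 into the first: N_1(1 - 0.344·0.856) = 542 - 0.344·533.
So N_1* = 359/0.706 = 508, and then N_2* = 533 - 0.856·508 = 97.9.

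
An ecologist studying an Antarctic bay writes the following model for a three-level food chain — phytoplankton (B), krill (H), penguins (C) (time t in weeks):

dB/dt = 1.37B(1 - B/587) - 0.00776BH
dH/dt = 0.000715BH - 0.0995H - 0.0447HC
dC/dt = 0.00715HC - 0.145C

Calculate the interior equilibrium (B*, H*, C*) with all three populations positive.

From dC/dt = 0: 0.00715H* = 0.145, so H* = 20.3.
From dB/dt = 0: 1.37(1 - B*/587) = 0.00776·20.3, giving B* = 587·(1 - 0.115) = 520.
From dH/dt = 0: 0.000715·520 - 0.0995 = 0.0447C*, so C* = 0.272/0.0447 = 6.08.

B* ≈ 520, H* ≈ 20.3, C* ≈ 6.08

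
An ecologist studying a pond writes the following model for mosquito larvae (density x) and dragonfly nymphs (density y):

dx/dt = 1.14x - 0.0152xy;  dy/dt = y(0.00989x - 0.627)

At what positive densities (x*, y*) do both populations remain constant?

x* ≈ 63.4, y* ≈ 75

Set dy/dt = 0 with y > 0: 0.00989x - 0.627 = 0, so x* = 0.627/0.00989 = 63.4.
Set dx/dt = 0 with x > 0: 1.14 - 0.0152y = 0, so y* = 1.14/0.0152 = 75.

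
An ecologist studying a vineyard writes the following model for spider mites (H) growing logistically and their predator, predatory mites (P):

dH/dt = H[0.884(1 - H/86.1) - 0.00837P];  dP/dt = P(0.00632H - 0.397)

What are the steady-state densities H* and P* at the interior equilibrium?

From dP/dt = 0 with P > 0: 0.00632H* = 0.397, so H* = 62.8.
Substitute into dH/dt = 0: 0.884(1 - 62.8/86.1) = 0.00837P*.
The bracket is 0.27, giving P* = 0.239/0.00837 = 28.6.

H* ≈ 62.8, P* ≈ 28.6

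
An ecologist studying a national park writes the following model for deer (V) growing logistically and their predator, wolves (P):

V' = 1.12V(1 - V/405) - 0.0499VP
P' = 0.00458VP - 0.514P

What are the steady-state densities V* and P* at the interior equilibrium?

V* ≈ 112, P* ≈ 16.2

From dP/dt = 0 with P > 0: 0.00458V* = 0.514, so V* = 112.
Substitute into dV/dt = 0: 1.12(1 - 112/405) = 0.0499P*.
The bracket is 0.723, giving P* = 0.81/0.0499 = 16.2.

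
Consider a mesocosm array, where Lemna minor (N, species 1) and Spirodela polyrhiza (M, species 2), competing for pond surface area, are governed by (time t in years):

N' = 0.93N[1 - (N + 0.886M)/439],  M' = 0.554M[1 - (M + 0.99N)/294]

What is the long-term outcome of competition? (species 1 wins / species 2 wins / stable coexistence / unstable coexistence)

species 1 excludes species 2

Compare the nullcline intercepts: K1/α12 = 439/0.886 = 495 > K2 = 294; K2/α21 = 294/0.99 = 297 < K1 = 439.
Since the inequalities point opposite ways, species 1 can invade but species 2 cannot.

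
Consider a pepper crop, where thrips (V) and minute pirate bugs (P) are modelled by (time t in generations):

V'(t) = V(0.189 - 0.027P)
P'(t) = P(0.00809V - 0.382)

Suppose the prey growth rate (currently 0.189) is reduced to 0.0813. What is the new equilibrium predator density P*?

At the interior fixed point, setting dV/dt = 0 with V > 0 fixes P* = (prey growth rate)/(VP coefficient) — independent of the other coefficients.
With the change, P* = 0.0813/0.027 = 3.01; it falls from 7.

P* ≈ 3.01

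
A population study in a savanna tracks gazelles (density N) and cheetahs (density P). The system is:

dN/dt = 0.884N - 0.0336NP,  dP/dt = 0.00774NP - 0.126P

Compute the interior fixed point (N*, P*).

Set dP/dt = 0 with P > 0: 0.00774N - 0.126 = 0, so N* = 0.126/0.00774 = 16.3.
Set dN/dt = 0 with N > 0: 0.884 - 0.0336P = 0, so P* = 0.884/0.0336 = 26.3.

N* ≈ 16.3, P* ≈ 26.3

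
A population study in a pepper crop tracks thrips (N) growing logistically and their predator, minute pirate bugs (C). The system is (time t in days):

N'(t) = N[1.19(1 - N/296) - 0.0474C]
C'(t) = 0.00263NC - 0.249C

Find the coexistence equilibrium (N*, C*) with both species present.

N* ≈ 94.7, C* ≈ 17.1

From dC/dt = 0 with C > 0: 0.00263N* = 0.249, so N* = 94.7.
Substitute into dN/dt = 0: 1.19(1 - 94.7/296) = 0.0474C*.
The bracket is 0.68, giving C* = 0.809/0.0474 = 17.1.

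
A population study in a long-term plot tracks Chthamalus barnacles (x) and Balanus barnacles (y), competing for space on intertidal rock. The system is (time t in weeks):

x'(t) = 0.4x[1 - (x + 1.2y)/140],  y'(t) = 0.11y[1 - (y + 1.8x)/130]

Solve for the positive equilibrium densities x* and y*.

x* ≈ 13.8, y* ≈ 105

Setting both brackets to zero gives the nullclines x + 1.2y = 140 and 1.8x + y = 130.
Substituting y = 130 - 1.8x into the first: x(1 - 1.2·1.8) = 140 - 1.2·130.
So x* = -16/-1.16 = 13.8, and then y* = 130 - 1.8·13.8 = 105.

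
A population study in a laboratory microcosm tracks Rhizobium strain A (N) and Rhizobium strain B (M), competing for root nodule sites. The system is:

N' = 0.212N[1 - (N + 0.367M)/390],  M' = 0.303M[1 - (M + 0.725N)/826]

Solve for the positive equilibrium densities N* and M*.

Setting both brackets to zero gives the nullclines N + 0.367M = 390 and 0.725N + M = 826.
Substituting M = 826 - 0.725N into the first: N(1 - 0.367·0.725) = 390 - 0.367·826.
So N* = 86.9/0.734 = 118, and then M* = 826 - 0.725·118 = 740.

N* ≈ 118, M* ≈ 740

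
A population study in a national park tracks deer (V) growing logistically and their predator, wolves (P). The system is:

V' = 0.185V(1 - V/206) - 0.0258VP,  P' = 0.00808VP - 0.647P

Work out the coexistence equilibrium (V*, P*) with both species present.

From dP/dt = 0 with P > 0: 0.00808V* = 0.647, so V* = 80.1.
Substitute into dV/dt = 0: 0.185(1 - 80.1/206) = 0.0258P*.
The bracket is 0.611, giving P* = 0.113/0.0258 = 4.38.

V* ≈ 80.1, P* ≈ 4.38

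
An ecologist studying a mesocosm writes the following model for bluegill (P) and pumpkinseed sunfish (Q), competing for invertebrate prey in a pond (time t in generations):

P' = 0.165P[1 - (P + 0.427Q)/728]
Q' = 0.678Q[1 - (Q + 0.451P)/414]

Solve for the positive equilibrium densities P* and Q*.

Setting both brackets to zero gives the nullclines P + 0.427Q = 728 and 0.451P + Q = 414.
Substituting Q = 414 - 0.451P into the first: P(1 - 0.427·0.451) = 728 - 0.427·414.
So P* = 551/0.807 = 683, and then Q* = 414 - 0.451·683 = 106.

P* ≈ 683, Q* ≈ 106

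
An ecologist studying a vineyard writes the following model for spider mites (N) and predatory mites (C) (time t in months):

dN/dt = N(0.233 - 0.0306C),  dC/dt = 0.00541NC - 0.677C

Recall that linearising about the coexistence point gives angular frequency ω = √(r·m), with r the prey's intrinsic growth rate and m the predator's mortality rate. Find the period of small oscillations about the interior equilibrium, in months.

T ≈ 15.8 months

Here r = 0.233 and m = 0.677, so r·m = 0.158.
ω = √0.158 = 0.397 per month, hence T = 2π/ω ≈ 15.8 months.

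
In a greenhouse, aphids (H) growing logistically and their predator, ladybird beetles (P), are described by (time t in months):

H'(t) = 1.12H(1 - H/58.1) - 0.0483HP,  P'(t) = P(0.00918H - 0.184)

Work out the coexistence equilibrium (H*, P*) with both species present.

H* ≈ 20, P* ≈ 15.2

From dP/dt = 0 with P > 0: 0.00918H* = 0.184, so H* = 20.
Substitute into dH/dt = 0: 1.12(1 - 20/58.1) = 0.0483P*.
The bracket is 0.655, giving P* = 0.734/0.0483 = 15.2.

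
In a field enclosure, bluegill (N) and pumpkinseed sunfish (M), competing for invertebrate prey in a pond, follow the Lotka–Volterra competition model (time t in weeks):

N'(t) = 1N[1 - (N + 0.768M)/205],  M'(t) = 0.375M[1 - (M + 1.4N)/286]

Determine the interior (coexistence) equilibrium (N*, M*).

N* ≈ 195, M* ≈ 13.3

Setting both brackets to zero gives the nullclines N + 0.768M = 205 and 1.4N + M = 286.
Substituting M = 286 - 1.4N into the first: N(1 - 0.768·1.4) = 205 - 0.768·286.
So N* = -14.6/-0.0752 = 195, and then M* = 286 - 1.4·195 = 13.3.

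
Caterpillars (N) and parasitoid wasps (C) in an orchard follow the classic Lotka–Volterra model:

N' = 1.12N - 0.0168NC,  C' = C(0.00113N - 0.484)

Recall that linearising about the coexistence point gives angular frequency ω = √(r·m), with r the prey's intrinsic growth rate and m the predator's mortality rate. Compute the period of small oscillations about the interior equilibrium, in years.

Here r = 1.12 and m = 0.484, so r·m = 0.542.
ω = √0.542 = 0.736 per year, hence T = 2π/ω ≈ 8.53 years.

T ≈ 8.53 years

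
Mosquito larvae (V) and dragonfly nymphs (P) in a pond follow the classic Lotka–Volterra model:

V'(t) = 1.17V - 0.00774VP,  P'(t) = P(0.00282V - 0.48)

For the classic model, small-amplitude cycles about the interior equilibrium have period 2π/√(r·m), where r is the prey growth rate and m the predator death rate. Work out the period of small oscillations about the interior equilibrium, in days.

T ≈ 8.38 days

Here r = 1.17 and m = 0.48, so r·m = 0.562.
ω = √0.562 = 0.749 per day, hence T = 2π/ω ≈ 8.38 days.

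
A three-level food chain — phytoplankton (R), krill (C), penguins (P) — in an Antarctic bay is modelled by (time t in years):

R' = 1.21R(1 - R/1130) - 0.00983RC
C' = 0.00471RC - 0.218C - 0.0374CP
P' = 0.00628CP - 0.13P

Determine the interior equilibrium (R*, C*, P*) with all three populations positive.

R* ≈ 940, C* ≈ 20.7, P* ≈ 113

From dP/dt = 0: 0.00628C* = 0.13, so C* = 20.7.
From dR/dt = 0: 1.21(1 - R*/1130) = 0.00983·20.7, giving R* = 1130·(1 - 0.168) = 940.
From dC/dt = 0: 0.00471·940 - 0.218 = 0.0374P*, so P* = 4.21/0.0374 = 113.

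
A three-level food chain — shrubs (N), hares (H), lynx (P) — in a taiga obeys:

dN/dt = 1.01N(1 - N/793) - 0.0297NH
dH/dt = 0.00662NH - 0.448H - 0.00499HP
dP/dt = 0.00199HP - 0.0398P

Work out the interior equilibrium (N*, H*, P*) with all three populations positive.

From dP/dt = 0: 0.00199H* = 0.0398, so H* = 20.
From dN/dt = 0: 1.01(1 - N*/793) = 0.0297·20, giving N* = 793·(1 - 0.588) = 327.
From dH/dt = 0: 0.00662·327 - 0.448 = 0.00499P*, so P* = 1.71/0.00499 = 344.

N* ≈ 327, H* ≈ 20, P* ≈ 344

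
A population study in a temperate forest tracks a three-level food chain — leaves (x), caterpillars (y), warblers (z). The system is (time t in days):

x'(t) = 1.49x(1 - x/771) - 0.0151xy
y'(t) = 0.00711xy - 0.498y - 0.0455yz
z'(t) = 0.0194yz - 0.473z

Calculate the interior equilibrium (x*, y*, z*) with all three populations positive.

From dz/dt = 0: 0.0194y* = 0.473, so y* = 24.4.
From dx/dt = 0: 1.49(1 - x*/771) = 0.0151·24.4, giving x* = 771·(1 - 0.247) = 580.
From dy/dt = 0: 0.00711·580 - 0.498 = 0.0455z*, so z* = 3.63/0.0455 = 79.8.

x* ≈ 580, y* ≈ 24.4, z* ≈ 79.8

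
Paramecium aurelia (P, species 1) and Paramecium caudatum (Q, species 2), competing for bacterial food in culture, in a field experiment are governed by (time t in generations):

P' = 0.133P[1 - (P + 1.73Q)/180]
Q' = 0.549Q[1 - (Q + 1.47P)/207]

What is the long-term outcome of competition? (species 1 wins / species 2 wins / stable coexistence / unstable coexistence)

unstable coexistence (outcome depends on initial conditions)

Compare the nullcline intercepts: K1/α12 = 180/1.73 = 104 < K2 = 207; K2/α21 = 207/1.47 = 141 < K1 = 180.
Since both are reversed, neither can invade when rare; the interior point is a saddle.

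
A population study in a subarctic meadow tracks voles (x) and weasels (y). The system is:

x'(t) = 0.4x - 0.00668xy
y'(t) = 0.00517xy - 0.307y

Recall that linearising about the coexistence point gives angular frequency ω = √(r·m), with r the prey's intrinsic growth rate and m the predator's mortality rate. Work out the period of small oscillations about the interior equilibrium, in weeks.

Here r = 0.4 and m = 0.307, so r·m = 0.123.
ω = √0.123 = 0.35 per week, hence T = 2π/ω ≈ 17.9 weeks.

T ≈ 17.9 weeks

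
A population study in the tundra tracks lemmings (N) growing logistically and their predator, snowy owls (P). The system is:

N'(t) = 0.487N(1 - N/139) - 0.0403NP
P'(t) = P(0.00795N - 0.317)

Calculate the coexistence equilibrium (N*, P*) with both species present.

From dP/dt = 0 with P > 0: 0.00795N* = 0.317, so N* = 39.9.
Substitute into dN/dt = 0: 0.487(1 - 39.9/139) = 0.0403P*.
The bracket is 0.713, giving P* = 0.347/0.0403 = 8.62.

N* ≈ 39.9, P* ≈ 8.62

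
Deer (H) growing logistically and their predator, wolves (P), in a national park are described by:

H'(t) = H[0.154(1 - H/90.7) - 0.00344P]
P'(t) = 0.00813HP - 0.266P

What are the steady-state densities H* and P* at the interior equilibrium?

From dP/dt = 0 with P > 0: 0.00813H* = 0.266, so H* = 32.7.
Substitute into dH/dt = 0: 0.154(1 - 32.7/90.7) = 0.00344P*.
The bracket is 0.639, giving P* = 0.0984/0.00344 = 28.6.

H* ≈ 32.7, P* ≈ 28.6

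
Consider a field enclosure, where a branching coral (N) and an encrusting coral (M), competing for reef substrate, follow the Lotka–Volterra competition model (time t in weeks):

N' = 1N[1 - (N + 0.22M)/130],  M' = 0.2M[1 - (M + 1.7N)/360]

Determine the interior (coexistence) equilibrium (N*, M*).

Setting both brackets to zero gives the nullclines N + 0.22M = 130 and 1.7N + M = 360.
Substituting M = 360 - 1.7N into the first: N(1 - 0.22·1.7) = 130 - 0.22·360.
So N* = 50.8/0.626 = 81.2, and then M* = 360 - 1.7·81.2 = 222.

N* ≈ 81.2, M* ≈ 222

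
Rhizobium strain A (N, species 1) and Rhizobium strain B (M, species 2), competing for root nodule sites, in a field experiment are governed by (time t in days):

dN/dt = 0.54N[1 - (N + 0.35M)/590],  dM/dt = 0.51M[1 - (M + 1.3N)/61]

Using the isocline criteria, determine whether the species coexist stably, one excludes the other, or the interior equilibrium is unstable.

species 1 excludes species 2

Compare the nullcline intercepts: K1/α12 = 590/0.35 = 1690 > K2 = 61; K2/α21 = 61/1.3 = 46.9 < K1 = 590.
Since the inequalities point opposite ways, species 1 can invade but species 2 cannot.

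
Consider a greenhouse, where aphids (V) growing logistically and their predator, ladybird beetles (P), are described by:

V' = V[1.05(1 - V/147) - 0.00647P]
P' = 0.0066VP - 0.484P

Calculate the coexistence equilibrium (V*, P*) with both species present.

V* ≈ 73.3, P* ≈ 81.3

From dP/dt = 0 with P > 0: 0.0066V* = 0.484, so V* = 73.3.
Substitute into dV/dt = 0: 1.05(1 - 73.3/147) = 0.00647P*.
The bracket is 0.501, giving P* = 0.526/0.00647 = 81.3.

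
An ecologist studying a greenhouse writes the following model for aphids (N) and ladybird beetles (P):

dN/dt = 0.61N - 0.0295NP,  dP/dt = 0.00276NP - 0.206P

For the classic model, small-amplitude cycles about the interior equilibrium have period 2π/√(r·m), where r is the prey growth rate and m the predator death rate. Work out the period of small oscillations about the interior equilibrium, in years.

T ≈ 17.7 years

Here r = 0.61 and m = 0.206, so r·m = 0.126.
ω = √0.126 = 0.354 per year, hence T = 2π/ω ≈ 17.7 years.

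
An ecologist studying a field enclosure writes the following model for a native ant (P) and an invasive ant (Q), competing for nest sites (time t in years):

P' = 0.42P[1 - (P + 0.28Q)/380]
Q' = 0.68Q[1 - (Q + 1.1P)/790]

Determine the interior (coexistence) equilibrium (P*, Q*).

P* ≈ 229, Q* ≈ 538

Setting both brackets to zero gives the nullclines P + 0.28Q = 380 and 1.1P + Q = 790.
Substituting Q = 790 - 1.1P into the first: P(1 - 0.28·1.1) = 380 - 0.28·790.
So P* = 159/0.692 = 229, and then Q* = 790 - 1.1·229 = 538.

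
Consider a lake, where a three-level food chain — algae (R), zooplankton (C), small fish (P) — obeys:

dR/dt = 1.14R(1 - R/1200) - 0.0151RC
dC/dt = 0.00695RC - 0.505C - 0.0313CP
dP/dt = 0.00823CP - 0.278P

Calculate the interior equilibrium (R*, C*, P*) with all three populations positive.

R* ≈ 663, C* ≈ 33.8, P* ≈ 131

From dP/dt = 0: 0.00823C* = 0.278, so C* = 33.8.
From dR/dt = 0: 1.14(1 - R*/1200) = 0.0151·33.8, giving R* = 1200·(1 - 0.447) = 663.
From dC/dt = 0: 0.00695·663 - 0.505 = 0.0313P*, so P* = 4.1/0.0313 = 131.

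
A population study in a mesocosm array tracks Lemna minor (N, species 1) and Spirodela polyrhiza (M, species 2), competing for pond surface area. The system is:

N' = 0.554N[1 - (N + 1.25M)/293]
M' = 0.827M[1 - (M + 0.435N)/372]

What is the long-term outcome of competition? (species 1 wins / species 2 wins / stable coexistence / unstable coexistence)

species 2 excludes species 1

Compare the nullcline intercepts: K1/α12 = 293/1.25 = 234 < K2 = 372; K2/α21 = 372/0.435 = 855 > K1 = 293.
Since the inequalities point opposite ways, species 2 can invade but species 1 cannot.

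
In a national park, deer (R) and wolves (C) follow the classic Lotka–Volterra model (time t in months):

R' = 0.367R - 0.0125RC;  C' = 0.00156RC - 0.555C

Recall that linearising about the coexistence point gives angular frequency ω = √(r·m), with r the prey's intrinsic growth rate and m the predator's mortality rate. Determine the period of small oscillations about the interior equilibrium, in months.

T ≈ 13.9 months

Here r = 0.367 and m = 0.555, so r·m = 0.204.
ω = √0.204 = 0.451 per month, hence T = 2π/ω ≈ 13.9 months.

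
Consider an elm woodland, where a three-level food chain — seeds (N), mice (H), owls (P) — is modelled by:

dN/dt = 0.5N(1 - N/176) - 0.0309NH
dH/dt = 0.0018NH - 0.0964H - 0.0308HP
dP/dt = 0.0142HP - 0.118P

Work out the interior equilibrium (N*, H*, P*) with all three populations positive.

N* ≈ 85.6, H* ≈ 8.31, P* ≈ 1.87

From dP/dt = 0: 0.0142H* = 0.118, so H* = 8.31.
From dN/dt = 0: 0.5(1 - N*/176) = 0.0309·8.31, giving N* = 176·(1 - 0.514) = 85.6.
From dH/dt = 0: 0.0018·85.6 - 0.0964 = 0.0308P*, so P* = 0.0577/0.0308 = 1.87.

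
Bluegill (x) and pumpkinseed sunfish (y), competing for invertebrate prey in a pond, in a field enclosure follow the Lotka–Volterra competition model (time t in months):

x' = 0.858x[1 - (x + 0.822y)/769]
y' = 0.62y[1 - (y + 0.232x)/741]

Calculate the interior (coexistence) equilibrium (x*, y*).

Setting both brackets to zero gives the nullclines x + 0.822y = 769 and 0.232x + y = 741.
Substituting y = 741 - 0.232x into the first: x(1 - 0.822·0.232) = 769 - 0.822·741.
So x* = 160/0.809 = 198, and then y* = 741 - 0.232·198 = 695.

x* ≈ 198, y* ≈ 695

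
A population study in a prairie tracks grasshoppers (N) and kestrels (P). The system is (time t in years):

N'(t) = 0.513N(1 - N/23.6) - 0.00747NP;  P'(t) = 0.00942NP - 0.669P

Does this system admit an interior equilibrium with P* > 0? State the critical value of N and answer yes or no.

The predator equation gives dP/dt > 0 only when N > 0.669/0.00942 = 71.
Without the predator, N → K = 23.6. Since 23.6 < 71, the predator cannot invade.

Threshold N = 71; K < 71, so no, the predator goes extinct.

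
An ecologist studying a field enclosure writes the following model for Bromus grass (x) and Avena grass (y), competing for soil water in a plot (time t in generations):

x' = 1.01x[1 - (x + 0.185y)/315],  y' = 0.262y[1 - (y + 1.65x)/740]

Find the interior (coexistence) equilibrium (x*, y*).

x* ≈ 256, y* ≈ 317

Setting both brackets to zero gives the nullclines x + 0.185y = 315 and 1.65x + y = 740.
Substituting y = 740 - 1.65x into the first: x(1 - 0.185·1.65) = 315 - 0.185·740.
So x* = 178/0.695 = 256, and then y* = 740 - 1.65·256 = 317.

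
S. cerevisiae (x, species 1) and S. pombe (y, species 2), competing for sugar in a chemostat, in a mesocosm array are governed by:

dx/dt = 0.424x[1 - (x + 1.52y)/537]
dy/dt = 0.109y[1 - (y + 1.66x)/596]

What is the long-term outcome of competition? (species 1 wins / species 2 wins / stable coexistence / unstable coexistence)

unstable coexistence (outcome depends on initial conditions)

Compare the nullcline intercepts: K1/α12 = 537/1.52 = 353 < K2 = 596; K2/α21 = 596/1.66 = 359 < K1 = 537.
Since both are reversed, neither can invade when rare; the interior point is a saddle.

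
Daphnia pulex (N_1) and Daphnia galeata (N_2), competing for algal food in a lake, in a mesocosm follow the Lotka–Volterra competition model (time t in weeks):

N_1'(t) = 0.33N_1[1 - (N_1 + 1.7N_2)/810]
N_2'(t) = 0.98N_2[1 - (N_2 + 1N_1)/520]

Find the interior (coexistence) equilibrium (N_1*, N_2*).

Setting both brackets to zero gives the nullclines N_1 + 1.7N_2 = 810 and 1N_1 + N_2 = 520.
Substituting N_2 = 520 - 1N_1 into the first: N_1(1 - 1.7·1) = 810 - 1.7·520.
So N_1* = -74/-0.7 = 106, and then N_2* = 520 - 1·106 = 414.

N_1* ≈ 106, N_2* ≈ 414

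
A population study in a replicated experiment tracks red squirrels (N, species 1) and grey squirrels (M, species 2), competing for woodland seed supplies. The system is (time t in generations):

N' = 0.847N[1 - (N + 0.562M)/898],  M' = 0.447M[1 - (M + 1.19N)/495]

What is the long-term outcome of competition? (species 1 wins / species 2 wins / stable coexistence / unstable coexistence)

species 1 excludes species 2

Compare the nullcline intercepts: K1/α12 = 898/0.562 = 1600 > K2 = 495; K2/α21 = 495/1.19 = 416 < K1 = 898.
Since the inequalities point opposite ways, species 1 can invade but species 2 cannot.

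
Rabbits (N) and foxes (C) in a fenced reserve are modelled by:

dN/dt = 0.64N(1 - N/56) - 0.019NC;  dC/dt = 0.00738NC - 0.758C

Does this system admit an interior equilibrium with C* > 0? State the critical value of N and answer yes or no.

The predator equation gives dC/dt > 0 only when N > 0.758/0.00738 = 103.
Without the predator, N → K = 56. Since 56 < 103, the predator cannot invade.

Threshold N = 103; K < 103, so no, the predator goes extinct.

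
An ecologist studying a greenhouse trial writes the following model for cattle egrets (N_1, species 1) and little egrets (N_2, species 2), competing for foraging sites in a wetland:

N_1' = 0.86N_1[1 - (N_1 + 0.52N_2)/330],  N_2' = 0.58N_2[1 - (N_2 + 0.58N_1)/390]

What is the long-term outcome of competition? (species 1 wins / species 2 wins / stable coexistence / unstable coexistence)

stable coexistence

Compare the nullcline intercepts: K1/α12 = 330/0.52 = 635 > K2 = 390; K2/α21 = 390/0.58 = 672 > K1 = 330.
Since both inequalities hold, each species can invade when rare, so the interior equilibrium is stable.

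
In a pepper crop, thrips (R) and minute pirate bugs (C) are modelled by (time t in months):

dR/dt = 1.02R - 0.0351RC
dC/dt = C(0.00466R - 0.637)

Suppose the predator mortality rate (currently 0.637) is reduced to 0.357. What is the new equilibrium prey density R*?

R* ≈ 76.6

At the interior fixed point, setting dC/dt = 0 with C > 0 fixes R* = (predator death rate)/(RC coefficient) — independent of the other coefficients.
With the change, R* = 0.357/0.00466 = 76.6; it falls from 137.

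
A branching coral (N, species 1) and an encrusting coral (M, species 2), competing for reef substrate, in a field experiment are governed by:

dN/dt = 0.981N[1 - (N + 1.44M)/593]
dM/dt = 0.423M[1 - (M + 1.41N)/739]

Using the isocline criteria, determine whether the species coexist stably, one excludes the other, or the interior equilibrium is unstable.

unstable coexistence (outcome depends on initial conditions)

Compare the nullcline intercepts: K1/α12 = 593/1.44 = 412 < K2 = 739; K2/α21 = 739/1.41 = 524 < K1 = 593.
Since both are reversed, neither can invade when rare; the interior point is a saddle.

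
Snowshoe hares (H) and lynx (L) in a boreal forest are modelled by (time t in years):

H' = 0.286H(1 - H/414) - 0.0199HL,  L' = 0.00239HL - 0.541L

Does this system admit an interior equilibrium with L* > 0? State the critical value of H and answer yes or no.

Threshold H = 226; K > 226, so yes, the predator persists.

The predator equation gives dL/dt > 0 only when H > 0.541/0.00239 = 226.
Without the predator, H → K = 414. Since 414 > 226, the predator can invade and persist.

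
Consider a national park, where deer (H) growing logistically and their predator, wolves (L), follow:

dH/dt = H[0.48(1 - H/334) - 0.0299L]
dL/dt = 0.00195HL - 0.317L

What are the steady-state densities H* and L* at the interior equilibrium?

From dL/dt = 0 with L > 0: 0.00195H* = 0.317, so H* = 163.
Substitute into dH/dt = 0: 0.48(1 - 163/334) = 0.0299L*.
The bracket is 0.513, giving L* = 0.246/0.0299 = 8.24.

H* ≈ 163, L* ≈ 8.24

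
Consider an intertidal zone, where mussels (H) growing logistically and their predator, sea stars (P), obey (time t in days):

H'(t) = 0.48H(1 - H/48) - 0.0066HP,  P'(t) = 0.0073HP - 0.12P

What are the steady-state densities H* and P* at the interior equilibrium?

H* ≈ 16.4, P* ≈ 47.8

From dP/dt = 0 with P > 0: 0.0073H* = 0.12, so H* = 16.4.
Substitute into dH/dt = 0: 0.48(1 - 16.4/48) = 0.0066P*.
The bracket is 0.658, giving P* = 0.316/0.0066 = 47.8.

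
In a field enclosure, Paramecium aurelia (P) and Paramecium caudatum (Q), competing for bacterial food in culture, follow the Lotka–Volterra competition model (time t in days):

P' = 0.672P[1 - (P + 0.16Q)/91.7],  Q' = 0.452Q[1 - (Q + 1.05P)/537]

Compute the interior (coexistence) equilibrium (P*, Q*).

P* ≈ 6.95, Q* ≈ 530

Setting both brackets to zero gives the nullclines P + 0.16Q = 91.7 and 1.05P + Q = 537.
Substituting Q = 537 - 1.05P into the first: P(1 - 0.16·1.05) = 91.7 - 0.16·537.
So P* = 5.78/0.832 = 6.95, and then Q* = 537 - 1.05·6.95 = 530.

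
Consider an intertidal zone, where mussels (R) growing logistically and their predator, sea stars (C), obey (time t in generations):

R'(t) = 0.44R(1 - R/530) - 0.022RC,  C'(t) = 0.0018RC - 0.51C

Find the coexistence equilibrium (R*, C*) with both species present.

R* ≈ 283, C* ≈ 9.31

From dC/dt = 0 with C > 0: 0.0018R* = 0.51, so R* = 283.
Substitute into dR/dt = 0: 0.44(1 - 283/530) = 0.022C*.
The bracket is 0.465, giving C* = 0.205/0.022 = 9.31.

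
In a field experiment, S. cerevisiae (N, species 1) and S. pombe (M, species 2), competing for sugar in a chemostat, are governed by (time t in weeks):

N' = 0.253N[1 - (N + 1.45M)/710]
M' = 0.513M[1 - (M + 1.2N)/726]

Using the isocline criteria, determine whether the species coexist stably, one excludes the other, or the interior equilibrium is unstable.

Compare the nullcline intercepts: K1/α12 = 710/1.45 = 490 < K2 = 726; K2/α21 = 726/1.2 = 605 < K1 = 710.
Since both are reversed, neither can invade when rare; the interior point is a saddle.

unstable coexistence (outcome depends on initial conditions)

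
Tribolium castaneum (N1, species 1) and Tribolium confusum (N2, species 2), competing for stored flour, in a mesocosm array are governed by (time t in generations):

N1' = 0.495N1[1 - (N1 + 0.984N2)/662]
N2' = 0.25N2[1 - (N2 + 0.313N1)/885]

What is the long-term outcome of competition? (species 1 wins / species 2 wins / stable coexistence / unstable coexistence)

species 2 excludes species 1

Compare the nullcline intercepts: K1/α12 = 662/0.984 = 673 < K2 = 885; K2/α21 = 885/0.313 = 2830 > K1 = 662.
Since the inequalities point opposite ways, species 2 can invade but species 1 cannot.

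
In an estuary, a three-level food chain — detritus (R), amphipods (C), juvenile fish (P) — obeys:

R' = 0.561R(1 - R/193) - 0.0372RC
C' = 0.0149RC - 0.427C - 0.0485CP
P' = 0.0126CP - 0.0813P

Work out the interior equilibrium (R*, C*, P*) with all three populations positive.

From dP/dt = 0: 0.0126C* = 0.0813, so C* = 6.45.
From dR/dt = 0: 0.561(1 - R*/193) = 0.0372·6.45, giving R* = 193·(1 - 0.428) = 110.
From dC/dt = 0: 0.0149·110 - 0.427 = 0.0485P*, so P* = 1.22/0.0485 = 25.1.

R* ≈ 110, C* ≈ 6.45, P* ≈ 25.1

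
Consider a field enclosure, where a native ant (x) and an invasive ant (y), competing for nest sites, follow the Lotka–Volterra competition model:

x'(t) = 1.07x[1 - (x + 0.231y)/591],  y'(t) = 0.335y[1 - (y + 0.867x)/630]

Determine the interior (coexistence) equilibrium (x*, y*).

Setting both brackets to zero gives the nullclines x + 0.231y = 591 and 0.867x + y = 630.
Substituting y = 630 - 0.867x into the first: x(1 - 0.231·0.867) = 591 - 0.231·630.
So x* = 445/0.8 = 557, and then y* = 630 - 0.867·557 = 147.

x* ≈ 557, y* ≈ 147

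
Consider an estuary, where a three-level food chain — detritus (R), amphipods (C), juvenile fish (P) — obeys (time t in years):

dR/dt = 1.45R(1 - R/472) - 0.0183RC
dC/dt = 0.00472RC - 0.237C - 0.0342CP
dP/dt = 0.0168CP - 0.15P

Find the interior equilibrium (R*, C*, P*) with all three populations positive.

From dP/dt = 0: 0.0168C* = 0.15, so C* = 8.93.
From dR/dt = 0: 1.45(1 - R*/472) = 0.0183·8.93, giving R* = 472·(1 - 0.113) = 419.
From dC/dt = 0: 0.00472·419 - 0.237 = 0.0342P*, so P* = 1.74/0.0342 = 50.9.

R* ≈ 419, C* ≈ 8.93, P* ≈ 50.9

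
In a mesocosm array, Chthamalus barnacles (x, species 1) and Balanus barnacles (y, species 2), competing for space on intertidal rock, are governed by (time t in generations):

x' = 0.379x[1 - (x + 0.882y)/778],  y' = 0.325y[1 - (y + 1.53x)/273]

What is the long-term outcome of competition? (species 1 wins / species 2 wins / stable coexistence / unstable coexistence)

species 1 excludes species 2

Compare the nullcline intercepts: K1/α12 = 778/0.882 = 882 > K2 = 273; K2/α21 = 273/1.53 = 178 < K1 = 778.
Since the inequalities point opposite ways, species 1 can invade but species 2 cannot.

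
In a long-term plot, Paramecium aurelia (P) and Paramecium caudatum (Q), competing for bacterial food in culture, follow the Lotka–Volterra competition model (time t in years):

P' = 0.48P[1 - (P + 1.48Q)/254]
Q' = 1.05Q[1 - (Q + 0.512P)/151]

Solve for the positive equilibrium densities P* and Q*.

P* ≈ 126, Q* ≈ 86.5

Setting both brackets to zero gives the nullclines P + 1.48Q = 254 and 0.512P + Q = 151.
Substituting Q = 151 - 0.512P into the first: P(1 - 1.48·0.512) = 254 - 1.48·151.
So P* = 30.5/0.242 = 126, and then Q* = 151 - 0.512·126 = 86.5.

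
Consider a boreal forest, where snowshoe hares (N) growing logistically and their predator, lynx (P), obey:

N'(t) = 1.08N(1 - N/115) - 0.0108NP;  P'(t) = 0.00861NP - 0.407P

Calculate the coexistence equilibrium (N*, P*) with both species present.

From dP/dt = 0 with P > 0: 0.00861N* = 0.407, so N* = 47.3.
Substitute into dN/dt = 0: 1.08(1 - 47.3/115) = 0.0108P*.
The bracket is 0.589, giving P* = 0.636/0.0108 = 58.9.

N* ≈ 47.3, P* ≈ 58.9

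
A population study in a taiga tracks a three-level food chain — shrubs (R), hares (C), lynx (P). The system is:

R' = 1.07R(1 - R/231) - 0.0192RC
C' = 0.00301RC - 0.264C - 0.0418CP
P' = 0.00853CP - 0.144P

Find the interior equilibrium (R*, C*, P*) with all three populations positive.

R* ≈ 161, C* ≈ 16.9, P* ≈ 5.28

From dP/dt = 0: 0.00853C* = 0.144, so C* = 16.9.
From dR/dt = 0: 1.07(1 - R*/231) = 0.0192·16.9, giving R* = 231·(1 - 0.303) = 161.
From dC/dt = 0: 0.00301·161 - 0.264 = 0.0418P*, so P* = 0.221/0.0418 = 5.28.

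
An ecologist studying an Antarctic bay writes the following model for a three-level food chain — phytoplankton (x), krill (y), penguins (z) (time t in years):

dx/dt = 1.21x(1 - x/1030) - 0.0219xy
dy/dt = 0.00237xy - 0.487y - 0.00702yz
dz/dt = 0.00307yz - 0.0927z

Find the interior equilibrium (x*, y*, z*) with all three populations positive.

x* ≈ 467, y* ≈ 30.2, z* ≈ 88.3

From dz/dt = 0: 0.00307y* = 0.0927, so y* = 30.2.
From dx/dt = 0: 1.21(1 - x*/1030) = 0.0219·30.2, giving x* = 1030·(1 - 0.547) = 467.
From dy/dt = 0: 0.00237·467 - 0.487 = 0.00702z*, so z* = 0.62/0.00702 = 88.3.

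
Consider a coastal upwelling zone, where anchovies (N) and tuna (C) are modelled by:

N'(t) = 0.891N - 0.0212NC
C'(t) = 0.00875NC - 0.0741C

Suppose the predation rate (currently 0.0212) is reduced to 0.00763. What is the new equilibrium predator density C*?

At the interior fixed point, setting dN/dt = 0 with N > 0 fixes C* = (prey growth rate)/(NC coefficient) — independent of the other coefficients.
With the change, C* = 0.891/0.00763 = 117; it rises from 42.

C* ≈ 117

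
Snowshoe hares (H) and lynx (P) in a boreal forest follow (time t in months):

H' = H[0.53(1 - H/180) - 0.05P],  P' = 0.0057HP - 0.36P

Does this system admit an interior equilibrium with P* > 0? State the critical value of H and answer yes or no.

The predator equation gives dP/dt > 0 only when H > 0.36/0.0057 = 63.2.
Without the predator, H → K = 180. Since 180 > 63.2, the predator can invade and persist.

Threshold H = 63.2; K > 63.2, so yes, the predator persists.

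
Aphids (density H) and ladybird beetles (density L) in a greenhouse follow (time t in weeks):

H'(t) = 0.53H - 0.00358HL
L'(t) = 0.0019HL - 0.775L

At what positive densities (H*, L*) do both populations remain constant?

H* ≈ 408, L* ≈ 148

Set dL/dt = 0 with L > 0: 0.0019H - 0.775 = 0, so H* = 0.775/0.0019 = 408.
Set dH/dt = 0 with H > 0: 0.53 - 0.00358L = 0, so L* = 0.53/0.00358 = 148.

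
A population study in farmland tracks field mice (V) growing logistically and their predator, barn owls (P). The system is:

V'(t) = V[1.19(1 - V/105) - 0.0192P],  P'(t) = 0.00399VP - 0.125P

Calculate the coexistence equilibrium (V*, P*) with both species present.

V* ≈ 31.3, P* ≈ 43.5

From dP/dt = 0 with P > 0: 0.00399V* = 0.125, so V* = 31.3.
Substitute into dV/dt = 0: 1.19(1 - 31.3/105) = 0.0192P*.
The bracket is 0.702, giving P* = 0.835/0.0192 = 43.5.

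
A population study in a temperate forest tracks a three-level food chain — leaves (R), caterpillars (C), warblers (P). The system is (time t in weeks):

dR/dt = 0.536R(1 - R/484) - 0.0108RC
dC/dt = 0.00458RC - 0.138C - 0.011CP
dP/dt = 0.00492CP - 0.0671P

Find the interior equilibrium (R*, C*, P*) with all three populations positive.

R* ≈ 351, C* ≈ 13.6, P* ≈ 134

From dP/dt = 0: 0.00492C* = 0.0671, so C* = 13.6.
From dR/dt = 0: 0.536(1 - R*/484) = 0.0108·13.6, giving R* = 484·(1 - 0.275) = 351.
From dC/dt = 0: 0.00458·351 - 0.138 = 0.011P*, so P* = 1.47/0.011 = 134.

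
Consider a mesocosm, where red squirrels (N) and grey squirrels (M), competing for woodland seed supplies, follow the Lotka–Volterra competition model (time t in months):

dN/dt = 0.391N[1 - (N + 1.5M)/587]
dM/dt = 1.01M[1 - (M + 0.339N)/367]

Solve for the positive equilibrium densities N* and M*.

Setting both brackets to zero gives the nullclines N + 1.5M = 587 and 0.339N + M = 367.
Substituting M = 367 - 0.339N into the first: N(1 - 1.5·0.339) = 587 - 1.5·367.
So N* = 36.5/0.491 = 74.3, and then M* = 367 - 0.339·74.3 = 342.

N* ≈ 74.3, M* ≈ 342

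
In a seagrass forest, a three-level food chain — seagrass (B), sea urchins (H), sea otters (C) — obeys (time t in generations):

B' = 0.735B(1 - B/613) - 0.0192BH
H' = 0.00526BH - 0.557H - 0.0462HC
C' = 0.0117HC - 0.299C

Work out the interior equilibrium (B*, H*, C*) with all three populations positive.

B* ≈ 204, H* ≈ 25.6, C* ≈ 11.1

From dC/dt = 0: 0.0117H* = 0.299, so H* = 25.6.
From dB/dt = 0: 0.735(1 - B*/613) = 0.0192·25.6, giving B* = 613·(1 - 0.668) = 204.
From dH/dt = 0: 0.00526·204 - 0.557 = 0.0462C*, so C* = 0.515/0.0462 = 11.1.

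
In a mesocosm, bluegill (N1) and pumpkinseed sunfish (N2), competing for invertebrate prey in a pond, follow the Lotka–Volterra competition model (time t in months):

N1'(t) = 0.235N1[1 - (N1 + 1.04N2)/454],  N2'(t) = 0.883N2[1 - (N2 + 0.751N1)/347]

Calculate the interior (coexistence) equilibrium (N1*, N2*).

Setting both brackets to zero gives the nullclines N1 + 1.04N2 = 454 and 0.751N1 + N2 = 347.
Substituting N2 = 347 - 0.751N1 into the first: N1(1 - 1.04·0.751) = 454 - 1.04·347.
So N1* = 93.1/0.219 = 425, and then N2* = 347 - 0.751·425 = 27.6.

N1* ≈ 425, N2* ≈ 27.6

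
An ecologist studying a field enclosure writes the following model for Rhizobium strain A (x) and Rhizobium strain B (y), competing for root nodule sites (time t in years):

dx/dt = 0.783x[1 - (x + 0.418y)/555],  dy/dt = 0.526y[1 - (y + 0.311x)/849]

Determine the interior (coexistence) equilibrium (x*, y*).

Setting both brackets to zero gives the nullclines x + 0.418y = 555 and 0.311x + y = 849.
Substituting y = 849 - 0.311x into the first: x(1 - 0.418·0.311) = 555 - 0.418·849.
So x* = 200/0.87 = 230, and then y* = 849 - 0.311·230 = 777.

x* ≈ 230, y* ≈ 777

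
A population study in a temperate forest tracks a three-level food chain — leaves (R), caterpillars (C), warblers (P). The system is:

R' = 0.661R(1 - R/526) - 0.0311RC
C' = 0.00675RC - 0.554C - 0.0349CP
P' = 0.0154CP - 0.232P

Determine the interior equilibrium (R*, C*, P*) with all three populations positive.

From dP/dt = 0: 0.0154C* = 0.232, so C* = 15.1.
From dR/dt = 0: 0.661(1 - R*/526) = 0.0311·15.1, giving R* = 526·(1 - 0.709) = 153.
From dC/dt = 0: 0.00675·153 - 0.554 = 0.0349P*, so P* = 0.48/0.0349 = 13.8.

R* ≈ 153, C* ≈ 15.1, P* ≈ 13.8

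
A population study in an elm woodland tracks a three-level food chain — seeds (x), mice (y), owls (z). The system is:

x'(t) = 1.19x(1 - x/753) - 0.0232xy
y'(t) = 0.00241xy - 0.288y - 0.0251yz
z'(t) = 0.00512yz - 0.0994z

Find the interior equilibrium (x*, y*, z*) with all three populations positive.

From dz/dt = 0: 0.00512y* = 0.0994, so y* = 19.4.
From dx/dt = 0: 1.19(1 - x*/753) = 0.0232·19.4, giving x* = 753·(1 - 0.378) = 468.
From dy/dt = 0: 0.00241·468 - 0.288 = 0.0251z*, so z* = 0.84/0.0251 = 33.5.

x* ≈ 468, y* ≈ 19.4, z* ≈ 33.5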